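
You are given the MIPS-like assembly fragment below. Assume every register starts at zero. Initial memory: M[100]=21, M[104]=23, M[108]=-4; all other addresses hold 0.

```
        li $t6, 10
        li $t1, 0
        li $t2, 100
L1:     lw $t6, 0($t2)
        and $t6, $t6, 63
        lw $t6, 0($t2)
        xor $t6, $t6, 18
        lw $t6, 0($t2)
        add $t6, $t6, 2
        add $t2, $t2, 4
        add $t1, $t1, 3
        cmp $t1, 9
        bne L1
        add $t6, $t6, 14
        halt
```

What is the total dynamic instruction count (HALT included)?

$t6=10
$t1=0
$t2=100
$t6=M[100]=21
$t6=21&63=21
$t6=M[100]=21
$t6=21^18=7
$t6=M[100]=21
$t6=21+2=23
$t2=100+4=104
$t1=0+3=3
cmp $t1, 9  (cmp 3,9)
bne L1: taken
$t6=M[104]=23
$t6=23&63=23
$t6=M[104]=23
$t6=23^18=5
$t6=M[104]=23
$t6=23+2=25
$t2=104+4=108
$t1=3+3=6
cmp $t1, 9  (cmp 6,9)
bne L1: taken
$t6=M[108]=-4
$t6=(-4)&63=60
$t6=M[108]=-4
$t6=(-4)^18=-18
$t6=M[108]=-4
$t6=(-4)+2=-2
$t2=108+4=112
$t1=6+3=9
cmp $t1, 9  (cmp 9,9)
bne L1: not taken
$t6=(-2)+14=12
halt.
Total executed instructions: 35.

35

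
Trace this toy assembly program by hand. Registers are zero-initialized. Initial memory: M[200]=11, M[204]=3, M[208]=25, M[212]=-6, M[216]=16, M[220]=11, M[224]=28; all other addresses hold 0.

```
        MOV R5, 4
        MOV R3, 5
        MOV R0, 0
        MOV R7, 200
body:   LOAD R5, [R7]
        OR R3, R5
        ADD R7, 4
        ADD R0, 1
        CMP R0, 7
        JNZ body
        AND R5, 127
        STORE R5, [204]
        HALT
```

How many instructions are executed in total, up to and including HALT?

49

MOV R5, 4 → R5=4
MOV R3, 5 → R3=5
MOV R0, 0 → R0=0
MOV R7, 200 → R7=200
LOAD R5, [R7] → R5=M[200]=11
OR R3, R5 → R3=5|11=15
ADD R7, 4 → R7=200+4=204
ADD R0, 1 → R0=0+1=1
CMP R0, 7  (cmp 1,7)
JNZ body: taken
LOAD R5, [R7] → R5=M[204]=3
OR R3, R5 → R3=15|3=15
ADD R7, 4 → R7=204+4=208
ADD R0, 1 → R0=1+1=2
CMP R0, 7  (cmp 2,7)
JNZ body: taken
LOAD R5, [R7] → R5=M[208]=25
OR R3, R5 → R3=15|25=31
ADD R7, 4 → R7=208+4=212
ADD R0, 1 → R0=2+1=3
CMP R0, 7  (cmp 3,7)
JNZ body: taken
LOAD R5, [R7] → R5=M[212]=-6
OR R3, R5 → R3=31|(-6)=-1
ADD R7, 4 → R7=212+4=216
ADD R0, 1 → R0=3+1=4
CMP R0, 7  (cmp 4,7)
JNZ body: taken
LOAD R5, [R7] → R5=M[216]=16
OR R3, R5 → R3=(-1)|16=-1
ADD R7, 4 → R7=216+4=220
ADD R0, 1 → R0=4+1=5
CMP R0, 7  (cmp 5,7)
JNZ body: taken
LOAD R5, [R7] → R5=M[220]=11
OR R3, R5 → R3=(-1)|11=-1
ADD R7, 4 → R7=220+4=224
ADD R0, 1 → R0=5+1=6
CMP R0, 7  (cmp 6,7)
JNZ body: taken
LOAD R5, [R7] → R5=M[224]=28
OR R3, R5 → R3=(-1)|28=-1
ADD R7, 4 → R7=224+4=228
ADD R0, 1 → R0=6+1=7
CMP R0, 7  (cmp 7,7)
JNZ body: not taken
AND R5, 127 → R5=28&127=28
STORE R5, [204] → M[204]=28
halt.
Total executed instructions: 49.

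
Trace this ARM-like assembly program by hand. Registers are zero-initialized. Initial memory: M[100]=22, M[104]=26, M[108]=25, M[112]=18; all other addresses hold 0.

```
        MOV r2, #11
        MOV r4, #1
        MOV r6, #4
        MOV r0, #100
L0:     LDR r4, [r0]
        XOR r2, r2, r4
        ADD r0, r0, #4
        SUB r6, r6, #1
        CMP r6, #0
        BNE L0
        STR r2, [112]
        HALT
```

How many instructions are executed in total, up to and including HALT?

30

r2=11
r4=1
r6=4
r0=100
r4=M[100]=22
r2=11^22=29
r0=100+4=104
r6=4-1=3
CMP r6, #0  (cmp 3,0)
BNE L0: taken
r4=M[104]=26
r2=29^26=7
r0=104+4=108
r6=3-1=2
CMP r6, #0  (cmp 2,0)
BNE L0: taken
r4=M[108]=25
r2=7^25=30
r0=108+4=112
r6=2-1=1
CMP r6, #0  (cmp 1,0)
BNE L0: taken
r4=M[112]=18
r2=30^18=12
r0=112+4=116
r6=1-1=0
CMP r6, #0  (cmp 0,0)
BNE L0: not taken
STR r2, [112] → M[112]=12
halt.
Total executed instructions: 30.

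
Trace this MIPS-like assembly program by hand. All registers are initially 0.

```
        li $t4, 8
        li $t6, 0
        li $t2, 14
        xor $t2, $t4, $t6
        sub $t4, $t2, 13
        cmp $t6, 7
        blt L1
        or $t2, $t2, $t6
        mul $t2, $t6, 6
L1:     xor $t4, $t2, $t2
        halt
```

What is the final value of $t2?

$t4=8
$t6=0
$t2=14
$t2=8^0=8
$t4=8-13=-5
cmp $t6, 7  (cmp 0,7)
blt L1: taken
$t4=8^8=0
halt.

8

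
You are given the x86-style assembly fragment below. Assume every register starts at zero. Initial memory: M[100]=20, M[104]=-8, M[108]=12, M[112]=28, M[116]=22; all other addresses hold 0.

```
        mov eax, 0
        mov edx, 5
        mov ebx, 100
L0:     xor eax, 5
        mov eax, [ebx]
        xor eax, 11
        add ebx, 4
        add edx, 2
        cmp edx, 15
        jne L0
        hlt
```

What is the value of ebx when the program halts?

120

eax=0
edx=5
ebx=100
eax=0^5=5
eax=M[100]=20
eax=20^11=31
ebx=100+4=104
edx=5+2=7
cmp edx, 15  (cmp 7,15)
jne L0: taken
eax=31^5=26
eax=M[104]=-8
eax=(-8)^11=-13
ebx=104+4=108
edx=7+2=9
cmp edx, 15  (cmp 9,15)
jne L0: taken
eax=(-13)^5=-10
eax=M[108]=12
eax=12^11=7
ebx=108+4=112
edx=9+2=11
cmp edx, 15  (cmp 11,15)
jne L0: taken
eax=7^5=2
eax=M[112]=28
eax=28^11=23
ebx=112+4=116
edx=11+2=13
cmp edx, 15  (cmp 13,15)
jne L0: taken
eax=23^5=18
eax=M[116]=22
eax=22^11=29
ebx=116+4=120
edx=13+2=15
cmp edx, 15  (cmp 15,15)
jne L0: not taken
halt.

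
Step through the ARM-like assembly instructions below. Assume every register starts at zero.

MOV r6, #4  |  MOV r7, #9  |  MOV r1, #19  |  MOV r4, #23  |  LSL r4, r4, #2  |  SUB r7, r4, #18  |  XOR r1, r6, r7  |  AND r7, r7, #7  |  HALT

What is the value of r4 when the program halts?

92

r6=4
r7=9
r1=19
r4=23
r4=23<<2=92
r7=92-18=74
r1=4^74=78
r7=74&7=2
halt.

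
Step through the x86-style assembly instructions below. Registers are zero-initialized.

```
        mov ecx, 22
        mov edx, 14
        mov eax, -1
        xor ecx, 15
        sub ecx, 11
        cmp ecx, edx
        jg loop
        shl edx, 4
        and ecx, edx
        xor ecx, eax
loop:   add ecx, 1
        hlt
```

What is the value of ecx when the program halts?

0

ecx=22
edx=14
eax=-1
ecx=22^15=25
ecx=25-11=14
cmp ecx, edx  (cmp 14,14)
jg loop: not taken
edx=14<<4=224
ecx=14&224=0
ecx=0^(-1)=-1
ecx=(-1)+1=0
halt.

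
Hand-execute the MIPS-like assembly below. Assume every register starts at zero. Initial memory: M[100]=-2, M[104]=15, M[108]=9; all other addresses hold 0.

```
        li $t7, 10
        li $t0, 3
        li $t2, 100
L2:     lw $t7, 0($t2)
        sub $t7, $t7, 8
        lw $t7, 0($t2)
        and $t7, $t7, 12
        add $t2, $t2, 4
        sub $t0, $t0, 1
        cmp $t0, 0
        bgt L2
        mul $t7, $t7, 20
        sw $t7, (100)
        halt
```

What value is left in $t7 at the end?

$t7=10
$t0=3
$t2=100
$t7=M[100]=-2
$t7=(-2)-8=-10
$t7=M[100]=-2
$t7=(-2)&12=12
$t2=100+4=104
$t0=3-1=2
cmp $t0, 0  (cmp 2,0)
bgt L2: taken
$t7=M[104]=15
$t7=15-8=7
$t7=M[104]=15
$t7=15&12=12
$t2=104+4=108
$t0=2-1=1
cmp $t0, 0  (cmp 1,0)
bgt L2: taken
$t7=M[108]=9
$t7=9-8=1
$t7=M[108]=9
$t7=9&12=8
$t2=108+4=112
$t0=1-1=0
cmp $t0, 0  (cmp 0,0)
bgt L2: not taken
$t7=8*20=160
sw $t7, (100) → M[100]=160
halt.

160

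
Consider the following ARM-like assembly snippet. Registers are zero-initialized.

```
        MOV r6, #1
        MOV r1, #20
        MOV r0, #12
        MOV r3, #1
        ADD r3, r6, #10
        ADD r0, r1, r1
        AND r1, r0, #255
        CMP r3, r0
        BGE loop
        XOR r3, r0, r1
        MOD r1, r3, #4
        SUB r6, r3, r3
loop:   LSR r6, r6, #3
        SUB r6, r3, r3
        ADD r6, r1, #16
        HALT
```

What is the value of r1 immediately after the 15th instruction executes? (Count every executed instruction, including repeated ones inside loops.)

MOV r6, #1 → r6=1
MOV r1, #20 → r1=20
MOV r0, #12 → r0=12
MOV r3, #1 → r3=1
ADD r3, r6, #10 → r3=1+10=11
ADD r0, r1, r1 → r0=20+20=40
AND r1, r0, #255 → r1=40&255=40
CMP r3, r0  (cmp 11,40)
BGE loop: not taken
XOR r3, r0, r1 → r3=40^40=0
MOD r1, r3, #4 → r1=0%4=0
SUB r6, r3, r3 → r6=0-0=0
LSR r6, r6, #3 → r6=0>>3=0
SUB r6, r3, r3 → r6=0-0=0
ADD r6, r1, #16 → r6=0+16=16
After step 15: r1 = 0.

0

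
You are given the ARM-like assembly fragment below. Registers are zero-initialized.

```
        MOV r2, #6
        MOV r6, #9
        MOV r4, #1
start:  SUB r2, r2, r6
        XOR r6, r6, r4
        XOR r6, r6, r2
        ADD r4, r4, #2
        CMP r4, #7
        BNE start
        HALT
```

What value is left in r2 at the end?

MOV r2, #6 → r2=6
MOV r6, #9 → r6=9
MOV r4, #1 → r4=1
SUB r2, r2, r6 → r2=6-9=-3
XOR r6, r6, r4 → r6=9^1=8
XOR r6, r6, r2 → r6=8^(-3)=-11
ADD r4, r4, #2 → r4=1+2=3
CMP r4, #7  (cmp 3,7)
BNE start: taken
SUB r2, r2, r6 → r2=(-3)-(-11)=8
XOR r6, r6, r4 → r6=(-11)^3=-10
XOR r6, r6, r2 → r6=(-10)^8=-2
ADD r4, r4, #2 → r4=3+2=5
CMP r4, #7  (cmp 5,7)
BNE start: taken
SUB r2, r2, r6 → r2=8-(-2)=10
XOR r6, r6, r4 → r6=(-2)^5=-5
XOR r6, r6, r2 → r6=(-5)^10=-15
ADD r4, r4, #2 → r4=5+2=7
CMP r4, #7  (cmp 7,7)
BNE start: not taken
halt.

10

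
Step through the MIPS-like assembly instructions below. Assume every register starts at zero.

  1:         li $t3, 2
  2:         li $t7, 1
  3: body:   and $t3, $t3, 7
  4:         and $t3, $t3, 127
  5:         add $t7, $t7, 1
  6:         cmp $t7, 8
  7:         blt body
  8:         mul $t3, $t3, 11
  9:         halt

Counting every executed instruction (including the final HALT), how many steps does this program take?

li $t3, 2 → $t3=2
li $t7, 1 → $t7=1
and $t3, $t3, 7 → $t3=2&7=2
and $t3, $t3, 127 → $t3=2&127=2
add $t7, $t7, 1 → $t7=1+1=2
cmp $t7, 8  (cmp 2,8)
blt body: taken
and $t3, $t3, 7 → $t3=2&7=2
and $t3, $t3, 127 → $t3=2&127=2
add $t7, $t7, 1 → $t7=2+1=3
cmp $t7, 8  (cmp 3,8)
blt body: taken
and $t3, $t3, 7 → $t3=2&7=2
and $t3, $t3, 127 → $t3=2&127=2
add $t7, $t7, 1 → $t7=3+1=4
cmp $t7, 8  (cmp 4,8)
blt body: taken
and $t3, $t3, 7 → $t3=2&7=2
and $t3, $t3, 127 → $t3=2&127=2
add $t7, $t7, 1 → $t7=4+1=5
cmp $t7, 8  (cmp 5,8)
blt body: taken
and $t3, $t3, 7 → $t3=2&7=2
and $t3, $t3, 127 → $t3=2&127=2
add $t7, $t7, 1 → $t7=5+1=6
cmp $t7, 8  (cmp 6,8)
blt body: taken
and $t3, $t3, 7 → $t3=2&7=2
and $t3, $t3, 127 → $t3=2&127=2
add $t7, $t7, 1 → $t7=6+1=7
cmp $t7, 8  (cmp 7,8)
blt body: taken
and $t3, $t3, 7 → $t3=2&7=2
and $t3, $t3, 127 → $t3=2&127=2
add $t7, $t7, 1 → $t7=7+1=8
cmp $t7, 8  (cmp 8,8)
blt body: not taken
mul $t3, $t3, 11 → $t3=2*11=22
halt.
Total executed instructions: 39.

39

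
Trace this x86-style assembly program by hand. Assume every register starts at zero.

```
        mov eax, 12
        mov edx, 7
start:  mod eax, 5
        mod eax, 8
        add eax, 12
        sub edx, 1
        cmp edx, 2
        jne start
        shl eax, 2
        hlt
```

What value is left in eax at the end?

after mov eax, 12: eax=12
after mov edx, 7: edx=7
after mod eax, 5: eax=12%5=2
after mod eax, 8: eax=2%8=2
after add eax, 12: eax=2+12=14
after sub edx, 1: edx=7-1=6
cmp edx, 2  (cmp 6,2)
jne start: taken
after mod eax, 5: eax=14%5=4
after mod eax, 8: eax=4%8=4
after add eax, 12: eax=4+12=16
after sub edx, 1: edx=6-1=5
cmp edx, 2  (cmp 5,2)
jne start: taken
after mod eax, 5: eax=16%5=1
after mod eax, 8: eax=1%8=1
after add eax, 12: eax=1+12=13
after sub edx, 1: edx=5-1=4
cmp edx, 2  (cmp 4,2)
jne start: taken
after mod eax, 5: eax=13%5=3
after mod eax, 8: eax=3%8=3
after add eax, 12: eax=3+12=15
after sub edx, 1: edx=4-1=3
cmp edx, 2  (cmp 3,2)
jne start: taken
after mod eax, 5: eax=15%5=0
after mod eax, 8: eax=0%8=0
after add eax, 12: eax=0+12=12
after sub edx, 1: edx=3-1=2
cmp edx, 2  (cmp 2,2)
jne start: not taken
after shl eax, 2: eax=12<<2=48
halt.

48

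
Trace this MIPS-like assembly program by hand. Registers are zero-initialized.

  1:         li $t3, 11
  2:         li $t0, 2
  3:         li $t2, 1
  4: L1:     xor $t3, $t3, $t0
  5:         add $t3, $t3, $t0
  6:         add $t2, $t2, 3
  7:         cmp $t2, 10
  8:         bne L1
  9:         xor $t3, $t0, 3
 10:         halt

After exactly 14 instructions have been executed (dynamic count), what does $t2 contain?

after li $t3, 11: $t3=11
after li $t0, 2: $t0=2
after li $t2, 1: $t2=1
after xor $t3, $t3, $t0: $t3=11^2=9
after add $t3, $t3, $t0: $t3=9+2=11
after add $t2, $t2, 3: $t2=1+3=4
cmp $t2, 10  (cmp 4,10)
bne L1: taken
after xor $t3, $t3, $t0: $t3=11^2=9
after add $t3, $t3, $t0: $t3=9+2=11
after add $t2, $t2, 3: $t2=4+3=7
cmp $t2, 10  (cmp 7,10)
bne L1: taken
after xor $t3, $t3, $t0: $t3=11^2=9
After step 14: $t2 = 7.

7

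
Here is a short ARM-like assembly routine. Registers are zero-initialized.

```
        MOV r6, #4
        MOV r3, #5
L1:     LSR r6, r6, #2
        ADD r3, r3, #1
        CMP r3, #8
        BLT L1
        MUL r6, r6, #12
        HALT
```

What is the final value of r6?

r6=4
r3=5
r6=4>>2=1
r3=5+1=6
CMP r3, #8  (cmp 6,8)
BLT L1: taken
r6=1>>2=0
r3=6+1=7
CMP r3, #8  (cmp 7,8)
BLT L1: taken
r6=0>>2=0
r3=7+1=8
CMP r3, #8  (cmp 8,8)
BLT L1: not taken
r6=0*12=0
halt.

0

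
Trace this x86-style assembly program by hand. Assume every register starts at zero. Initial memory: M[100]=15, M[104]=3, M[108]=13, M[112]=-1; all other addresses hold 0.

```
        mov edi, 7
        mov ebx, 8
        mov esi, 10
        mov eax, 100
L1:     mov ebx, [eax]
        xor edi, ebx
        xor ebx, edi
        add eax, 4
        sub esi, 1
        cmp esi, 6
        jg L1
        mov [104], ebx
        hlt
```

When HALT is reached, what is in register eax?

after mov edi, 7: edi=7
after mov ebx, 8: ebx=8
after mov esi, 10: esi=10
after mov eax, 100: eax=100
after mov ebx, [eax]: ebx=M[100]=15
after xor edi, ebx: edi=7^15=8
after xor ebx, edi: ebx=15^8=7
after add eax, 4: eax=100+4=104
after sub esi, 1: esi=10-1=9
cmp esi, 6  (cmp 9,6)
jg L1: taken
after mov ebx, [eax]: ebx=M[104]=3
after xor edi, ebx: edi=8^3=11
after xor ebx, edi: ebx=3^11=8
after add eax, 4: eax=104+4=108
after sub esi, 1: esi=9-1=8
cmp esi, 6  (cmp 8,6)
jg L1: taken
after mov ebx, [eax]: ebx=M[108]=13
after xor edi, ebx: edi=11^13=6
after xor ebx, edi: ebx=13^6=11
after add eax, 4: eax=108+4=112
after sub esi, 1: esi=8-1=7
cmp esi, 6  (cmp 7,6)
jg L1: taken
after mov ebx, [eax]: ebx=M[112]=-1
after xor edi, ebx: edi=6^(-1)=-7
after xor ebx, edi: ebx=(-1)^(-7)=6
after add eax, 4: eax=112+4=116
after sub esi, 1: esi=7-1=6
cmp esi, 6  (cmp 6,6)
jg L1: not taken
mov [104], ebx → M[104]=6
halt.

116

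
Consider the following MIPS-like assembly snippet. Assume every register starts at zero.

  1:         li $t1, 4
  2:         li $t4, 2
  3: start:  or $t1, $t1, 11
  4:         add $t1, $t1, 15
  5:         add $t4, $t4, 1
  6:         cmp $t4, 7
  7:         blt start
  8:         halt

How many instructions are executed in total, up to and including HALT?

li $t1, 4 → $t1=4
li $t4, 2 → $t4=2
or $t1, $t1, 11 → $t1=4|11=15
add $t1, $t1, 15 → $t1=15+15=30
add $t4, $t4, 1 → $t4=2+1=3
cmp $t4, 7  (cmp 3,7)
blt start: taken
or $t1, $t1, 11 → $t1=30|11=31
add $t1, $t1, 15 → $t1=31+15=46
add $t4, $t4, 1 → $t4=3+1=4
cmp $t4, 7  (cmp 4,7)
blt start: taken
or $t1, $t1, 11 → $t1=46|11=47
add $t1, $t1, 15 → $t1=47+15=62
add $t4, $t4, 1 → $t4=4+1=5
cmp $t4, 7  (cmp 5,7)
blt start: taken
or $t1, $t1, 11 → $t1=62|11=63
add $t1, $t1, 15 → $t1=63+15=78
add $t4, $t4, 1 → $t4=5+1=6
cmp $t4, 7  (cmp 6,7)
blt start: taken
or $t1, $t1, 11 → $t1=78|11=79
add $t1, $t1, 15 → $t1=79+15=94
add $t4, $t4, 1 → $t4=6+1=7
cmp $t4, 7  (cmp 7,7)
blt start: not taken
halt.
Total executed instructions: 28.

28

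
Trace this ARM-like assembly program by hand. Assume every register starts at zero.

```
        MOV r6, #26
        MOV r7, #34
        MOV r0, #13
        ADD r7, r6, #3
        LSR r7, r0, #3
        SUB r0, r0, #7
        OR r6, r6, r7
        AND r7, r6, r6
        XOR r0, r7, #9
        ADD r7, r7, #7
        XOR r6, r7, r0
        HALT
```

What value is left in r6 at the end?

r6=26
r7=34
r0=13
r7=26+3=29
r7=13>>3=1
r0=13-7=6
r6=26|1=27
r7=27&27=27
r0=27^9=18
r7=27+7=34
r6=34^18=48
halt.

48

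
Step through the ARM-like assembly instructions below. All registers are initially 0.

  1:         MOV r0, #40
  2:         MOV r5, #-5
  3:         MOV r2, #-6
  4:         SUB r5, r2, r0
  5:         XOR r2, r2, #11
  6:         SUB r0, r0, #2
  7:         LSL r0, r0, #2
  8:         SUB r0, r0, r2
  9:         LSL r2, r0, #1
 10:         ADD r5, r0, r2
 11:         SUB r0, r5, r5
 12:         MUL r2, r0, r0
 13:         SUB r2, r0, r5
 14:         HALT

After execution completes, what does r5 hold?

501

r0=40
r5=-5
r2=-6
r5=(-6)-40=-46
r2=(-6)^11=-15
r0=40-2=38
r0=38<<2=152
r0=152-(-15)=167
r2=167<<1=334
r5=167+334=501
r0=501-501=0
r2=0*0=0
r2=0-501=-501
halt.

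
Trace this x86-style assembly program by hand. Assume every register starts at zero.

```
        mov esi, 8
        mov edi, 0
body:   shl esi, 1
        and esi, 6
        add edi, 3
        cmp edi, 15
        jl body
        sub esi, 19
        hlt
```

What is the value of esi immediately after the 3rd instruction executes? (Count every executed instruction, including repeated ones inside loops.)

16

esi=8
edi=0
esi=8<<1=16
After step 3: esi = 16.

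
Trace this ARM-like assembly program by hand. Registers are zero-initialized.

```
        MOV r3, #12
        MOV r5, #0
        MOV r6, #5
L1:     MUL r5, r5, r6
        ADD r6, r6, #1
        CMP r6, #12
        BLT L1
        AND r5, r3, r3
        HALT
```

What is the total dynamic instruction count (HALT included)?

r3=12
r5=0
r6=5
r5=0*5=0
r6=5+1=6
CMP r6, #12  (cmp 6,12)
BLT L1: taken
r5=0*6=0
r6=6+1=7
CMP r6, #12  (cmp 7,12)
BLT L1: taken
r5=0*7=0
r6=7+1=8
CMP r6, #12  (cmp 8,12)
BLT L1: taken
r5=0*8=0
r6=8+1=9
CMP r6, #12  (cmp 9,12)
BLT L1: taken
r5=0*9=0
r6=9+1=10
CMP r6, #12  (cmp 10,12)
BLT L1: taken
r5=0*10=0
r6=10+1=11
CMP r6, #12  (cmp 11,12)
BLT L1: taken
r5=0*11=0
r6=11+1=12
CMP r6, #12  (cmp 12,12)
BLT L1: not taken
r5=12&12=12
halt.
Total executed instructions: 33.

33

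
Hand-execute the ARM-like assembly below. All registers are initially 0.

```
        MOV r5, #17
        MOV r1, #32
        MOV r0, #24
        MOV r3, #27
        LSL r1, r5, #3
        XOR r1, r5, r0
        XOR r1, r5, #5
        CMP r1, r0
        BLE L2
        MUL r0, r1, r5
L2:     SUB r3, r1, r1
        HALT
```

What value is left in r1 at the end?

20

MOV r5, #17 → r5=17
MOV r1, #32 → r1=32
MOV r0, #24 → r0=24
MOV r3, #27 → r3=27
LSL r1, r5, #3 → r1=17<<3=136
XOR r1, r5, r0 → r1=17^24=9
XOR r1, r5, #5 → r1=17^5=20
CMP r1, r0  (cmp 20,24)
BLE L2: taken
SUB r3, r1, r1 → r3=20-20=0
halt.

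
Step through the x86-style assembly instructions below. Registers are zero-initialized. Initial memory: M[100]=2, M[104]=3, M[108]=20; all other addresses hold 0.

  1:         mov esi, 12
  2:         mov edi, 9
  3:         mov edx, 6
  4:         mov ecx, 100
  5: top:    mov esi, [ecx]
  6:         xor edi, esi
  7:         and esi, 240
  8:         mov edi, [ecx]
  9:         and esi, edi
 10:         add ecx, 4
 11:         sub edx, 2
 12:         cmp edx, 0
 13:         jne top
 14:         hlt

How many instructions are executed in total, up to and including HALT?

32

after mov esi, 12: esi=12
after mov edi, 9: edi=9
after mov edx, 6: edx=6
after mov ecx, 100: ecx=100
after mov esi, [ecx]: esi=M[100]=2
after xor edi, esi: edi=9^2=11
after and esi, 240: esi=2&240=0
after mov edi, [ecx]: edi=M[100]=2
after and esi, edi: esi=0&2=0
after add ecx, 4: ecx=100+4=104
after sub edx, 2: edx=6-2=4
cmp edx, 0  (cmp 4,0)
jne top: taken
after mov esi, [ecx]: esi=M[104]=3
after xor edi, esi: edi=2^3=1
after and esi, 240: esi=3&240=0
after mov edi, [ecx]: edi=M[104]=3
after and esi, edi: esi=0&3=0
after add ecx, 4: ecx=104+4=108
after sub edx, 2: edx=4-2=2
cmp edx, 0  (cmp 2,0)
jne top: taken
after mov esi, [ecx]: esi=M[108]=20
after xor edi, esi: edi=3^20=23
after and esi, 240: esi=20&240=16
after mov edi, [ecx]: edi=M[108]=20
after and esi, edi: esi=16&20=16
after add ecx, 4: ecx=108+4=112
after sub edx, 2: edx=2-2=0
cmp edx, 0  (cmp 0,0)
jne top: not taken
halt.
Total executed instructions: 32.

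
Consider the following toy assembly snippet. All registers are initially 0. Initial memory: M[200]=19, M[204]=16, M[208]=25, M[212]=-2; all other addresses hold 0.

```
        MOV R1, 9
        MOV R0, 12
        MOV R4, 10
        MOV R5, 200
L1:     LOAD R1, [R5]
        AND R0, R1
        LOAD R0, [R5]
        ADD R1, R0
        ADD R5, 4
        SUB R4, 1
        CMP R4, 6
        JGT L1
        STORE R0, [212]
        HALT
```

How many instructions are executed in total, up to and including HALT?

38

R1=9
R0=12
R4=10
R5=200
R1=M[200]=19
R0=12&19=0
R0=M[200]=19
R1=19+19=38
R5=200+4=204
R4=10-1=9
CMP R4, 6  (cmp 9,6)
JGT L1: taken
R1=M[204]=16
R0=19&16=16
R0=M[204]=16
R1=16+16=32
R5=204+4=208
R4=9-1=8
CMP R4, 6  (cmp 8,6)
JGT L1: taken
R1=M[208]=25
R0=16&25=16
R0=M[208]=25
R1=25+25=50
R5=208+4=212
R4=8-1=7
CMP R4, 6  (cmp 7,6)
JGT L1: taken
R1=M[212]=-2
R0=25&(-2)=24
R0=M[212]=-2
R1=(-2)+(-2)=-4
R5=212+4=216
R4=7-1=6
CMP R4, 6  (cmp 6,6)
JGT L1: not taken
STORE R0, [212] → M[212]=-2
halt.
Total executed instructions: 38.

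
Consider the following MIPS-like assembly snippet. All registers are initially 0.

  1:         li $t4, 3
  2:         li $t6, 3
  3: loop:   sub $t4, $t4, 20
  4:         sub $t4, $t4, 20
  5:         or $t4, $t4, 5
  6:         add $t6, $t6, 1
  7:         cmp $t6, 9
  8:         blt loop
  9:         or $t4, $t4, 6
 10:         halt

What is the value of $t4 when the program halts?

-233

after li $t4, 3: $t4=3
after li $t6, 3: $t6=3
after sub $t4, $t4, 20: $t4=3-20=-17
after sub $t4, $t4, 20: $t4=(-17)-20=-37
after or $t4, $t4, 5: $t4=(-37)|5=-33
after add $t6, $t6, 1: $t6=3+1=4
cmp $t6, 9  (cmp 4,9)
blt loop: taken
after sub $t4, $t4, 20: $t4=(-33)-20=-53
after sub $t4, $t4, 20: $t4=(-53)-20=-73
after or $t4, $t4, 5: $t4=(-73)|5=-73
after add $t6, $t6, 1: $t6=4+1=5
cmp $t6, 9  (cmp 5,9)
blt loop: taken
after sub $t4, $t4, 20: $t4=(-73)-20=-93
after sub $t4, $t4, 20: $t4=(-93)-20=-113
after or $t4, $t4, 5: $t4=(-113)|5=-113
after add $t6, $t6, 1: $t6=5+1=6
cmp $t6, 9  (cmp 6,9)
blt loop: taken
after sub $t4, $t4, 20: $t4=(-113)-20=-133
after sub $t4, $t4, 20: $t4=(-133)-20=-153
after or $t4, $t4, 5: $t4=(-153)|5=-153
after add $t6, $t6, 1: $t6=6+1=7
cmp $t6, 9  (cmp 7,9)
blt loop: taken
after sub $t4, $t4, 20: $t4=(-153)-20=-173
after sub $t4, $t4, 20: $t4=(-173)-20=-193
after or $t4, $t4, 5: $t4=(-193)|5=-193
after add $t6, $t6, 1: $t6=7+1=8
cmp $t6, 9  (cmp 8,9)
blt loop: taken
after sub $t4, $t4, 20: $t4=(-193)-20=-213
after sub $t4, $t4, 20: $t4=(-213)-20=-233
after or $t4, $t4, 5: $t4=(-233)|5=-233
after add $t6, $t6, 1: $t6=8+1=9
cmp $t6, 9  (cmp 9,9)
blt loop: not taken
after or $t4, $t4, 6: $t4=(-233)|6=-233
halt.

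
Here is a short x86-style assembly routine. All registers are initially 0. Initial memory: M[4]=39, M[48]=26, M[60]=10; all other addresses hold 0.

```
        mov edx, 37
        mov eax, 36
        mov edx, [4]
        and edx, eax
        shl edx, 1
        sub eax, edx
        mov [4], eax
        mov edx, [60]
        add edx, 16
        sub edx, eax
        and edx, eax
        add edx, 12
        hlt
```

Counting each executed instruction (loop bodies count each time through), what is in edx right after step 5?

after mov edx, 37: edx=37
after mov eax, 36: eax=36
after mov edx, [4]: edx=M[4]=39
after and edx, eax: edx=39&36=36
after shl edx, 1: edx=36<<1=72
After step 5: edx = 72.

72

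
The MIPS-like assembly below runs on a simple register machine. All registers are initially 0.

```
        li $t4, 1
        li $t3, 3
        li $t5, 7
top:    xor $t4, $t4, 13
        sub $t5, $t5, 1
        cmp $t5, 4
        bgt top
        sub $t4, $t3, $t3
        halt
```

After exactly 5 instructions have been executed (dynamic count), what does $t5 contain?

after li $t4, 1: $t4=1
after li $t3, 3: $t3=3
after li $t5, 7: $t5=7
after xor $t4, $t4, 13: $t4=1^13=12
after sub $t5, $t5, 1: $t5=7-1=6
After step 5: $t5 = 6.

6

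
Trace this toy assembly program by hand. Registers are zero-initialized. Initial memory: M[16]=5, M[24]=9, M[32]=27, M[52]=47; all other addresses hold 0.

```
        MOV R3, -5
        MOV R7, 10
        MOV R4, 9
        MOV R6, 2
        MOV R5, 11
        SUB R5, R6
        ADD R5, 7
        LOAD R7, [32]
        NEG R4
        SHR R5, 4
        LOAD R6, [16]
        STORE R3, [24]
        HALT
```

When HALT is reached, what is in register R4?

MOV R3, -5 → R3=-5
MOV R7, 10 → R7=10
MOV R4, 9 → R4=9
MOV R6, 2 → R6=2
MOV R5, 11 → R5=11
SUB R5, R6 → R5=11-2=9
ADD R5, 7 → R5=9+7=16
LOAD R7, [32] → R7=M[32]=27
NEG R4 → R4=-(9)=-9
SHR R5, 4 → R5=16>>4=1
LOAD R6, [16] → R6=M[16]=5
STORE R3, [24] → M[24]=-5
halt.

-9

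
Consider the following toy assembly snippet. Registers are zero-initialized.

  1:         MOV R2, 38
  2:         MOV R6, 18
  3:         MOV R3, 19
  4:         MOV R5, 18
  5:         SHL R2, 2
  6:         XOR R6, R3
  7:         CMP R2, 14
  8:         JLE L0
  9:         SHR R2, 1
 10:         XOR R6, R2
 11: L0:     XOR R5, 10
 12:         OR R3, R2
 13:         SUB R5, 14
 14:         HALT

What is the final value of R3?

95

R2=38
R6=18
R3=19
R5=18
R2=38<<2=152
R6=18^19=1
CMP R2, 14  (cmp 152,14)
JLE L0: not taken
R2=152>>1=76
R6=1^76=77
R5=18^10=24
R3=19|76=95
R5=24-14=10
halt.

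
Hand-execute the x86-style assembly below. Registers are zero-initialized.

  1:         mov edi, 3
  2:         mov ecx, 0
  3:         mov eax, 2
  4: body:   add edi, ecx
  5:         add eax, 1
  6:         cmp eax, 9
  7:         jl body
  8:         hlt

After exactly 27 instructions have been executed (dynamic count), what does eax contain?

edi=3
ecx=0
eax=2
edi=3+0=3
eax=2+1=3
cmp eax, 9  (cmp 3,9)
jl body: taken
edi=3+0=3
eax=3+1=4
cmp eax, 9  (cmp 4,9)
jl body: taken
edi=3+0=3
eax=4+1=5
cmp eax, 9  (cmp 5,9)
jl body: taken
edi=3+0=3
eax=5+1=6
cmp eax, 9  (cmp 6,9)
jl body: taken
edi=3+0=3
eax=6+1=7
cmp eax, 9  (cmp 7,9)
jl body: taken
edi=3+0=3
eax=7+1=8
cmp eax, 9  (cmp 8,9)
jl body: taken
After step 27: eax = 8.

8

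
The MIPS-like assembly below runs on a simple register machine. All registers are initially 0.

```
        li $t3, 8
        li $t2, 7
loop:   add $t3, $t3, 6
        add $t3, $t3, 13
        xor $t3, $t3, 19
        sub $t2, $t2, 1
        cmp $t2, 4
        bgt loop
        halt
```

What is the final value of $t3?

li $t3, 8 → $t3=8
li $t2, 7 → $t2=7
add $t3, $t3, 6 → $t3=8+6=14
add $t3, $t3, 13 → $t3=14+13=27
xor $t3, $t3, 19 → $t3=27^19=8
sub $t2, $t2, 1 → $t2=7-1=6
cmp $t2, 4  (cmp 6,4)
bgt loop: taken
add $t3, $t3, 6 → $t3=8+6=14
add $t3, $t3, 13 → $t3=14+13=27
xor $t3, $t3, 19 → $t3=27^19=8
sub $t2, $t2, 1 → $t2=6-1=5
cmp $t2, 4  (cmp 5,4)
bgt loop: taken
add $t3, $t3, 6 → $t3=8+6=14
add $t3, $t3, 13 → $t3=14+13=27
xor $t3, $t3, 19 → $t3=27^19=8
sub $t2, $t2, 1 → $t2=5-1=4
cmp $t2, 4  (cmp 4,4)
bgt loop: not taken
halt.

8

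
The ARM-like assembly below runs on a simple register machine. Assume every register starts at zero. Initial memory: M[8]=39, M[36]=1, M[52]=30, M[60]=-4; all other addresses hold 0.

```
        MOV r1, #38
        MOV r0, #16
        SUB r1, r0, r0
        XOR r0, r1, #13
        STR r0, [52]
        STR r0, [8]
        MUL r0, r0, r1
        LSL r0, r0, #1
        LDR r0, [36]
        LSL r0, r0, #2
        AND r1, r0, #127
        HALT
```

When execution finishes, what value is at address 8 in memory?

13

MOV r1, #38 → r1=38
MOV r0, #16 → r0=16
SUB r1, r0, r0 → r1=16-16=0
XOR r0, r1, #13 → r0=0^13=13
STR r0, [52] → M[52]=13
STR r0, [8] → M[8]=13
MUL r0, r0, r1 → r0=13*0=0
LSL r0, r0, #1 → r0=0<<1=0
LDR r0, [36] → r0=M[36]=1
LSL r0, r0, #2 → r0=1<<2=4
AND r1, r0, #127 → r1=4&127=4
halt.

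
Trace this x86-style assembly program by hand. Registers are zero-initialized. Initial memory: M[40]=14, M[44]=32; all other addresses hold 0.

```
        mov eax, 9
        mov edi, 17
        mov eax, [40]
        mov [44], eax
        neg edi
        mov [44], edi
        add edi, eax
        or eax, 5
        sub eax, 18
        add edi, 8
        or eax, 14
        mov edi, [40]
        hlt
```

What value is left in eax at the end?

-1

eax=9
edi=17
eax=M[40]=14
mov [44], eax → M[44]=14
edi=-(17)=-17
mov [44], edi → M[44]=-17
edi=(-17)+14=-3
eax=14|5=15
eax=15-18=-3
edi=(-3)+8=5
eax=(-3)|14=-1
edi=M[40]=14
halt.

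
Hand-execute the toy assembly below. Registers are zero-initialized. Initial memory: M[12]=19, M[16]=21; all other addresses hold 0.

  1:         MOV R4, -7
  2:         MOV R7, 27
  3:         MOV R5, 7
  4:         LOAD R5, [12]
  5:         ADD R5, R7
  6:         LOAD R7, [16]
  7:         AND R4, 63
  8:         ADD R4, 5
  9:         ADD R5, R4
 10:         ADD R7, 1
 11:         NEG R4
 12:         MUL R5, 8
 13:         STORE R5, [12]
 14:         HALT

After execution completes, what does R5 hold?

864

after MOV R4, -7: R4=-7
after MOV R7, 27: R7=27
after MOV R5, 7: R5=7
after LOAD R5, [12]: R5=M[12]=19
after ADD R5, R7: R5=19+27=46
after LOAD R7, [16]: R7=M[16]=21
after AND R4, 63: R4=(-7)&63=57
after ADD R4, 5: R4=57+5=62
after ADD R5, R4: R5=46+62=108
after ADD R7, 1: R7=21+1=22
after NEG R4: R4=-(62)=-62
after MUL R5, 8: R5=108*8=864
STORE R5, [12] → M[12]=864
halt.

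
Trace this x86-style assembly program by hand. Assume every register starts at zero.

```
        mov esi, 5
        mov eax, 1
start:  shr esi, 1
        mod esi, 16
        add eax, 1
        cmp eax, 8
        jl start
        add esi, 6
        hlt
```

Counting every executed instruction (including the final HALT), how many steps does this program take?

after mov esi, 5: esi=5
after mov eax, 1: eax=1
after shr esi, 1: esi=5>>1=2
after mod esi, 16: esi=2%16=2
after add eax, 1: eax=1+1=2
cmp eax, 8  (cmp 2,8)
jl start: taken
after shr esi, 1: esi=2>>1=1
after mod esi, 16: esi=1%16=1
after add eax, 1: eax=2+1=3
cmp eax, 8  (cmp 3,8)
jl start: taken
after shr esi, 1: esi=1>>1=0
after mod esi, 16: esi=0%16=0
after add eax, 1: eax=3+1=4
cmp eax, 8  (cmp 4,8)
jl start: taken
after shr esi, 1: esi=0>>1=0
after mod esi, 16: esi=0%16=0
after add eax, 1: eax=4+1=5
cmp eax, 8  (cmp 5,8)
jl start: taken
after shr esi, 1: esi=0>>1=0
after mod esi, 16: esi=0%16=0
after add eax, 1: eax=5+1=6
cmp eax, 8  (cmp 6,8)
jl start: taken
after shr esi, 1: esi=0>>1=0
after mod esi, 16: esi=0%16=0
after add eax, 1: eax=6+1=7
cmp eax, 8  (cmp 7,8)
jl start: taken
after shr esi, 1: esi=0>>1=0
after mod esi, 16: esi=0%16=0
after add eax, 1: eax=7+1=8
cmp eax, 8  (cmp 8,8)
jl start: not taken
after add esi, 6: esi=0+6=6
halt.
Total executed instructions: 39.

39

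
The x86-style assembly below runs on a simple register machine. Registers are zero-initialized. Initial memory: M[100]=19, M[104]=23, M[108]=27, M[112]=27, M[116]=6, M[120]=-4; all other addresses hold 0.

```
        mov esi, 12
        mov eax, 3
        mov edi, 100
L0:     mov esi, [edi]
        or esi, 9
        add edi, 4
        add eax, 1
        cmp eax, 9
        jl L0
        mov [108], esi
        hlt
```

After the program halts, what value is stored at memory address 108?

-3

esi=12
eax=3
edi=100
esi=M[100]=19
esi=19|9=27
edi=100+4=104
eax=3+1=4
cmp eax, 9  (cmp 4,9)
jl L0: taken
esi=M[104]=23
esi=23|9=31
edi=104+4=108
eax=4+1=5
cmp eax, 9  (cmp 5,9)
jl L0: taken
esi=M[108]=27
esi=27|9=27
edi=108+4=112
eax=5+1=6
cmp eax, 9  (cmp 6,9)
jl L0: taken
esi=M[112]=27
esi=27|9=27
edi=112+4=116
eax=6+1=7
cmp eax, 9  (cmp 7,9)
jl L0: taken
esi=M[116]=6
esi=6|9=15
edi=116+4=120
eax=7+1=8
cmp eax, 9  (cmp 8,9)
jl L0: taken
esi=M[120]=-4
esi=(-4)|9=-3
edi=120+4=124
eax=8+1=9
cmp eax, 9  (cmp 9,9)
jl L0: not taken
mov [108], esi → M[108]=-3
halt.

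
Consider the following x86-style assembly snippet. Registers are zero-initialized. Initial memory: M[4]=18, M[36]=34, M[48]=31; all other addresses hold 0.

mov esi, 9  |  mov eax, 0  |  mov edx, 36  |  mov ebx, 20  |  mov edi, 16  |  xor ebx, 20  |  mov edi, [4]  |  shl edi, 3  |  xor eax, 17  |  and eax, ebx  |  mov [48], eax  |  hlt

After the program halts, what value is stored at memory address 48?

0

esi=9
eax=0
edx=36
ebx=20
edi=16
ebx=20^20=0
edi=M[4]=18
edi=18<<3=144
eax=0^17=17
eax=17&0=0
mov [48], eax → M[48]=0
halt.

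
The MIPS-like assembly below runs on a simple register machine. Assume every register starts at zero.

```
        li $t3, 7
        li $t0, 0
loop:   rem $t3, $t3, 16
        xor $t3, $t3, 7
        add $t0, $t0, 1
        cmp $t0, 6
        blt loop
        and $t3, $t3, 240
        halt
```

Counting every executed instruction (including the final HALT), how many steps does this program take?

after li $t3, 7: $t3=7
after li $t0, 0: $t0=0
after rem $t3, $t3, 16: $t3=7%16=7
after xor $t3, $t3, 7: $t3=7^7=0
after add $t0, $t0, 1: $t0=0+1=1
cmp $t0, 6  (cmp 1,6)
blt loop: taken
after rem $t3, $t3, 16: $t3=0%16=0
after xor $t3, $t3, 7: $t3=0^7=7
after add $t0, $t0, 1: $t0=1+1=2
cmp $t0, 6  (cmp 2,6)
blt loop: taken
after rem $t3, $t3, 16: $t3=7%16=7
after xor $t3, $t3, 7: $t3=7^7=0
after add $t0, $t0, 1: $t0=2+1=3
cmp $t0, 6  (cmp 3,6)
blt loop: taken
after rem $t3, $t3, 16: $t3=0%16=0
after xor $t3, $t3, 7: $t3=0^7=7
after add $t0, $t0, 1: $t0=3+1=4
cmp $t0, 6  (cmp 4,6)
blt loop: taken
after rem $t3, $t3, 16: $t3=7%16=7
after xor $t3, $t3, 7: $t3=7^7=0
after add $t0, $t0, 1: $t0=4+1=5
cmp $t0, 6  (cmp 5,6)
blt loop: taken
after rem $t3, $t3, 16: $t3=0%16=0
after xor $t3, $t3, 7: $t3=0^7=7
after add $t0, $t0, 1: $t0=5+1=6
cmp $t0, 6  (cmp 6,6)
blt loop: not taken
after and $t3, $t3, 240: $t3=7&240=0
halt.
Total executed instructions: 34.

34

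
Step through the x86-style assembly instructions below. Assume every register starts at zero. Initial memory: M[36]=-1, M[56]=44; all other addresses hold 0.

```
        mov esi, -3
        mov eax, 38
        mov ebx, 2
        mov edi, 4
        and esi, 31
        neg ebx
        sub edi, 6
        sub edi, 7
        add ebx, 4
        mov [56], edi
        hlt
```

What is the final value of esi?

29

after mov esi, -3: esi=-3
after mov eax, 38: eax=38
after mov ebx, 2: ebx=2
after mov edi, 4: edi=4
after and esi, 31: esi=(-3)&31=29
after neg ebx: ebx=-(2)=-2
after sub edi, 6: edi=4-6=-2
after sub edi, 7: edi=(-2)-7=-9
after add ebx, 4: ebx=(-2)+4=2
mov [56], edi → M[56]=-9
halt.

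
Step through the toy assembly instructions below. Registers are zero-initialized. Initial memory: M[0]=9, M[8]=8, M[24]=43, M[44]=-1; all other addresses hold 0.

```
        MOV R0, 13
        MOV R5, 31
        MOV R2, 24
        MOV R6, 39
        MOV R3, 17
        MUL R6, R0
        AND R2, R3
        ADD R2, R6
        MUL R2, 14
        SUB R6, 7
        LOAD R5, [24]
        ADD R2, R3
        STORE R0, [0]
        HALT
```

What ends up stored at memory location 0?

R0=13
R5=31
R2=24
R6=39
R3=17
R6=39*13=507
R2=24&17=16
R2=16+507=523
R2=523*14=7322
R6=507-7=500
R5=M[24]=43
R2=7322+17=7339
STORE R0, [0] → M[0]=13
halt.

13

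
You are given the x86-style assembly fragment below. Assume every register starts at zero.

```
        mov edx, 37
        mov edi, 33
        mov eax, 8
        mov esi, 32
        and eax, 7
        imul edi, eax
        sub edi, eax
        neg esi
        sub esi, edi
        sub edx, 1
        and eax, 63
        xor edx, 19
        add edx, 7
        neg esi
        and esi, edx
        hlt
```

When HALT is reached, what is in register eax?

0

after mov edx, 37: edx=37
after mov edi, 33: edi=33
after mov eax, 8: eax=8
after mov esi, 32: esi=32
after and eax, 7: eax=8&7=0
after imul edi, eax: edi=33*0=0
after sub edi, eax: edi=0-0=0
after neg esi: esi=-(32)=-32
after sub esi, edi: esi=(-32)-0=-32
after sub edx, 1: edx=37-1=36
after and eax, 63: eax=0&63=0
after xor edx, 19: edx=36^19=55
after add edx, 7: edx=55+7=62
after neg esi: esi=-(-32)=32
after and esi, edx: esi=32&62=32
halt.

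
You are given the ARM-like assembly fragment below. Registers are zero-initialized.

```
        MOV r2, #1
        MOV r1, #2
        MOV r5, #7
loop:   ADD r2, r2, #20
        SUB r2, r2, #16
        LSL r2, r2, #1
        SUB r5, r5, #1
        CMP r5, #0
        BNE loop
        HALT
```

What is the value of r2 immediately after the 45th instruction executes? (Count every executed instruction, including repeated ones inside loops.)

after MOV r2, #1: r2=1
after MOV r1, #2: r1=2
after MOV r5, #7: r5=7
after ADD r2, r2, #20: r2=1+20=21
after SUB r2, r2, #16: r2=21-16=5
after LSL r2, r2, #1: r2=5<<1=10
after SUB r5, r5, #1: r5=7-1=6
CMP r5, #0  (cmp 6,0)
BNE loop: taken
after ADD r2, r2, #20: r2=10+20=30
after SUB r2, r2, #16: r2=30-16=14
after LSL r2, r2, #1: r2=14<<1=28
after SUB r5, r5, #1: r5=6-1=5
CMP r5, #0  (cmp 5,0)
BNE loop: taken
after ADD r2, r2, #20: r2=28+20=48
after SUB r2, r2, #16: r2=48-16=32
after LSL r2, r2, #1: r2=32<<1=64
after SUB r5, r5, #1: r5=5-1=4
CMP r5, #0  (cmp 4,0)
BNE loop: taken
after ADD r2, r2, #20: r2=64+20=84
after SUB r2, r2, #16: r2=84-16=68
after LSL r2, r2, #1: r2=68<<1=136
after SUB r5, r5, #1: r5=4-1=3
CMP r5, #0  (cmp 3,0)
BNE loop: taken
after ADD r2, r2, #20: r2=136+20=156
after SUB r2, r2, #16: r2=156-16=140
after LSL r2, r2, #1: r2=140<<1=280
after SUB r5, r5, #1: r5=3-1=2
CMP r5, #0  (cmp 2,0)
BNE loop: taken
after ADD r2, r2, #20: r2=280+20=300
after SUB r2, r2, #16: r2=300-16=284
after LSL r2, r2, #1: r2=284<<1=568
after SUB r5, r5, #1: r5=2-1=1
CMP r5, #0  (cmp 1,0)
BNE loop: taken
after ADD r2, r2, #20: r2=568+20=588
after SUB r2, r2, #16: r2=588-16=572
after LSL r2, r2, #1: r2=572<<1=1144
after SUB r5, r5, #1: r5=1-1=0
CMP r5, #0  (cmp 0,0)
BNE loop: not taken
After step 45: r2 = 1144.

1144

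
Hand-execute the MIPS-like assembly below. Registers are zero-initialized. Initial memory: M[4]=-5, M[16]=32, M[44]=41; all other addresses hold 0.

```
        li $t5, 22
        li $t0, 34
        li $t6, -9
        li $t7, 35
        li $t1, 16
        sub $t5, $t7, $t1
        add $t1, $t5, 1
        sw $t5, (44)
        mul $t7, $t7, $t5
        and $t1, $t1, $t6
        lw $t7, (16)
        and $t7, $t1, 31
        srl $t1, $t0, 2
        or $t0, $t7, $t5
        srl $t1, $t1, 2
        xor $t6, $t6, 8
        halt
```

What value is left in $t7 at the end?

20

$t5=22
$t0=34
$t6=-9
$t7=35
$t1=16
$t5=35-16=19
$t1=19+1=20
sw $t5, (44) → M[44]=19
$t7=35*19=665
$t1=20&(-9)=20
$t7=M[16]=32
$t7=20&31=20
$t1=34>>2=8
$t0=20|19=23
$t1=8>>2=2
$t6=(-9)^8=-1
halt.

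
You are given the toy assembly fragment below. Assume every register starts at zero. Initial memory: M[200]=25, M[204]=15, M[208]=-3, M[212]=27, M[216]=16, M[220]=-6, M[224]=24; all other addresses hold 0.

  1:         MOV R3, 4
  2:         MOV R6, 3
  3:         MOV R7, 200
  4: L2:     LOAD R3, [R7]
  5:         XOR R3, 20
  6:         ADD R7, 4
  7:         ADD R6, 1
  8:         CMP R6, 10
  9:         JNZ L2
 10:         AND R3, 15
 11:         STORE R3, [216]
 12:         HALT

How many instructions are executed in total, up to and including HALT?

48

R3=4
R6=3
R7=200
R3=M[200]=25
R3=25^20=13
R7=200+4=204
R6=3+1=4
CMP R6, 10  (cmp 4,10)
JNZ L2: taken
R3=M[204]=15
R3=15^20=27
R7=204+4=208
R6=4+1=5
CMP R6, 10  (cmp 5,10)
JNZ L2: taken
R3=M[208]=-3
R3=(-3)^20=-23
R7=208+4=212
R6=5+1=6
CMP R6, 10  (cmp 6,10)
JNZ L2: taken
R3=M[212]=27
R3=27^20=15
R7=212+4=216
R6=6+1=7
CMP R6, 10  (cmp 7,10)
JNZ L2: taken
R3=M[216]=16
R3=16^20=4
R7=216+4=220
R6=7+1=8
CMP R6, 10  (cmp 8,10)
JNZ L2: taken
R3=M[220]=-6
R3=(-6)^20=-18
R7=220+4=224
R6=8+1=9
CMP R6, 10  (cmp 9,10)
JNZ L2: taken
R3=M[224]=24
R3=24^20=12
R7=224+4=228
R6=9+1=10
CMP R6, 10  (cmp 10,10)
JNZ L2: not taken
R3=12&15=12
STORE R3, [216] → M[216]=12
halt.
Total executed instructions: 48.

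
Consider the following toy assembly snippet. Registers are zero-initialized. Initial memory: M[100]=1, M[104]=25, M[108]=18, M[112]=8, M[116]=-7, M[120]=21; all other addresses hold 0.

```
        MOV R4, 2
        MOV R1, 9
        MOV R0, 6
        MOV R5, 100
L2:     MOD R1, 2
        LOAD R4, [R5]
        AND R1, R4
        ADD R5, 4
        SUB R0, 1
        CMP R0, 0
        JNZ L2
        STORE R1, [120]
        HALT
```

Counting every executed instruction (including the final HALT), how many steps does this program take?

R4=2
R1=9
R0=6
R5=100
R1=9%2=1
R4=M[100]=1
R1=1&1=1
R5=100+4=104
R0=6-1=5
CMP R0, 0  (cmp 5,0)
JNZ L2: taken
R1=1%2=1
R4=M[104]=25
R1=1&25=1
R5=104+4=108
R0=5-1=4
CMP R0, 0  (cmp 4,0)
JNZ L2: taken
R1=1%2=1
R4=M[108]=18
R1=1&18=0
R5=108+4=112
R0=4-1=3
CMP R0, 0  (cmp 3,0)
JNZ L2: taken
R1=0%2=0
R4=M[112]=8
R1=0&8=0
R5=112+4=116
R0=3-1=2
CMP R0, 0  (cmp 2,0)
JNZ L2: taken
R1=0%2=0
R4=M[116]=-7
R1=0&(-7)=0
R5=116+4=120
R0=2-1=1
CMP R0, 0  (cmp 1,0)
JNZ L2: taken
R1=0%2=0
R4=M[120]=21
R1=0&21=0
R5=120+4=124
R0=1-1=0
CMP R0, 0  (cmp 0,0)
JNZ L2: not taken
STORE R1, [120] → M[120]=0
halt.
Total executed instructions: 48.

48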